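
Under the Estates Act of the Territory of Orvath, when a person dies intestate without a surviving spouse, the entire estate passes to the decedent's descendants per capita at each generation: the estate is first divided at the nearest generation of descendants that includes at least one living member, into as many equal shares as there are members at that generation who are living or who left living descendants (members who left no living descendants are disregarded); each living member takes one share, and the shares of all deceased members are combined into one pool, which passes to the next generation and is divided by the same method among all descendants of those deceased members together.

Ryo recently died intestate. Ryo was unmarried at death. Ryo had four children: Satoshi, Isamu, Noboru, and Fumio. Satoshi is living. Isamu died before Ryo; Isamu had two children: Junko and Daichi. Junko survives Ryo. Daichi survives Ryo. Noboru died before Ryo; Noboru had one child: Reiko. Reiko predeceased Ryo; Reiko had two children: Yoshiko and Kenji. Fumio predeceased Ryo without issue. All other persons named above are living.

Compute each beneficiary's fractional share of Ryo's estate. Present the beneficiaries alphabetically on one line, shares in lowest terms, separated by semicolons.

There is no surviving spouse, so the entire estate passes to Ryo's descendants per capita at each generation.
At generation 1 (Satoshi, Isamu, Noboru) there are 3 shares of (1)/3 = 1/3 each.
Living: Satoshi — each takes 1/3.
Deceased: Isamu and Noboru. Their combined 2/3 is pooled and carried to generation 2.
At generation 2 (Junko, Daichi, Reiko) there are 3 shares of (2/3)/3 = 2/9 each.
Living: Junko and Daichi — each takes 2/9.
Deceased: Reiko. That 2/9 share is carried to generation 3.
At generation 3 (Yoshiko, Kenji) there are 2 shares of (2/9)/2 = 1/9 each.
Living: Yoshiko and Kenji — each takes 1/9.

Daichi 2/9; Junko 2/9; Kenji 1/9; Satoshi 1/3; Yoshiko 1/9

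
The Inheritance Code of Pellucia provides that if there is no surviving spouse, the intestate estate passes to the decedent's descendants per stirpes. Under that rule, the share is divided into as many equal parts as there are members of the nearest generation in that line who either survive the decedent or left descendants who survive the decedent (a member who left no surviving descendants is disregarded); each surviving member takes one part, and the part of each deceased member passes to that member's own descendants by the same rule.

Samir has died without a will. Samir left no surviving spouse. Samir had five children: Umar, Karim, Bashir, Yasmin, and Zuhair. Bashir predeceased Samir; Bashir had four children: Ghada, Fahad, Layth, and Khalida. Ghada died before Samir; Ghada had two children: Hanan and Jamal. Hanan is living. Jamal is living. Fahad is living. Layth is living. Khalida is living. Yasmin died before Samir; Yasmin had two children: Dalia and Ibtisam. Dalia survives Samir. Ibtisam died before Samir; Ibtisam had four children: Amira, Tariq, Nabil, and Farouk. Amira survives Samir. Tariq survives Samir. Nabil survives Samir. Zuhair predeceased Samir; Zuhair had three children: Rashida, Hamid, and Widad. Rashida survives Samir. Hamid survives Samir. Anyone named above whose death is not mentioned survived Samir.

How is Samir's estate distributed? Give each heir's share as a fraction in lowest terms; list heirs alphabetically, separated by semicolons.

There is no surviving spouse, so the entire estate passes to Samir's descendants per stirpes.
The estate is divided into 5 equal shares of 1/5 among Umar, Karim, Bashir, Yasmin, Zuhair.
Umar is living and takes 1/5.
Karim is living and takes 1/5.
Bashir predeceased; the 1/5 allotted to Bashir's branch passes to Bashir's issue by representation.
The 1/5 is divided into 4 equal shares of 1/20 among Ghada, Fahad, Layth, Khalida.
Ghada predeceased; the 1/20 allotted to Ghada's branch passes to Ghada's issue by representation.
The 1/20 is divided into 2 equal shares of 1/40 among Hanan, Jamal.
Hanan is living and takes 1/40.
Jamal is living and takes 1/40.
Fahad is living and takes 1/20.
Layth is living and takes 1/20.
Khalida is living and takes 1/20.
Yasmin predeceased; the 1/5 allotted to Yasmin's branch passes to Yasmin's issue by representation.
The 1/5 is divided into 2 equal shares of 1/10 among Dalia, Ibtisam.
Dalia is living and takes 1/10.
Ibtisam predeceased; the 1/10 allotted to Ibtisam's branch passes to Ibtisam's issue by representation.
The 1/10 is divided into 4 equal shares of 1/40 among Amira, Tariq, Nabil, Farouk.
Amira is living and takes 1/40.
Tariq is living and takes 1/40.
Nabil is living and takes 1/40.
Farouk is living and takes 1/40.
Zuhair predeceased; the 1/5 allotted to Zuhair's branch passes to Zuhair's issue by representation.
The 1/5 is divided into 3 equal shares of 1/15 among Rashida, Hamid, Widad.
Rashida is living and takes 1/15.
Hamid is living and takes 1/15.
Widad is living and takes 1/15.

Amira 1/40; Dalia 1/10; Fahad 1/20; Farouk 1/40; Hamid 1/15; Hanan 1/40; Jamal 1/40; Karim 1/5; Khalida 1/20; Layth 1/20; Nabil 1/40; Rashida 1/15; Tariq 1/40; Umar 1/5; Widad 1/15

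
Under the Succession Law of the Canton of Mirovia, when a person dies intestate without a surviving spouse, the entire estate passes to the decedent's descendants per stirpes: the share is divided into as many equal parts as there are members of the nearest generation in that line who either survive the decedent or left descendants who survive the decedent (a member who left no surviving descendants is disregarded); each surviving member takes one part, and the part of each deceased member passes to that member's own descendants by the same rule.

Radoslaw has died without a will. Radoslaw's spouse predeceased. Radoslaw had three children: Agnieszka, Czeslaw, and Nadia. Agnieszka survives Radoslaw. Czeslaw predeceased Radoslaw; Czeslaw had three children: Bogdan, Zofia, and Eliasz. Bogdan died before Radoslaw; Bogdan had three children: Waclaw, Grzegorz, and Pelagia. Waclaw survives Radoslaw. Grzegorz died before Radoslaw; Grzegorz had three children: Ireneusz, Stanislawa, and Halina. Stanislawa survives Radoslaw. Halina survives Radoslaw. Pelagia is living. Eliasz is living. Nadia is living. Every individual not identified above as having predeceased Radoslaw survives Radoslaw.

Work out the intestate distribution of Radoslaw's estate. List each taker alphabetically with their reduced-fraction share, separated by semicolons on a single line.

Agnieszka 1/3; Eliasz 1/9; Halina 1/81; Ireneusz 1/81; Nadia 1/3; Pelagia 1/27; Stanislawa 1/81; Waclaw 1/27; Zofia 1/9

There is no surviving spouse, so the entire estate passes to Radoslaw's descendants per stirpes.
The estate is divided into 3 equal shares of 1/3 among Agnieszka, Czeslaw, Nadia.
Agnieszka is living and takes 1/3.
Czeslaw predeceased; the 1/3 allotted to Czeslaw's branch passes to Czeslaw's issue by representation.
The 1/3 is divided into 3 equal shares of 1/9 among Bogdan, Zofia, Eliasz.
Bogdan predeceased; the 1/9 allotted to Bogdan's branch passes to Bogdan's issue by representation.
The 1/9 is divided into 3 equal shares of 1/27 among Waclaw, Grzegorz, Pelagia.
Waclaw is living and takes 1/27.
Grzegorz predeceased; the 1/27 allotted to Grzegorz's branch passes to Grzegorz's issue by representation.
The 1/27 is divided into 3 equal shares of 1/81 among Ireneusz, Stanislawa, Halina.
Ireneusz is living and takes 1/81.
Stanislawa is living and takes 1/81.
Halina is living and takes 1/81.
Pelagia is living and takes 1/27.
Zofia is living and takes 1/9.
Eliasz is living and takes 1/9.
Nadia is living and takes 1/3.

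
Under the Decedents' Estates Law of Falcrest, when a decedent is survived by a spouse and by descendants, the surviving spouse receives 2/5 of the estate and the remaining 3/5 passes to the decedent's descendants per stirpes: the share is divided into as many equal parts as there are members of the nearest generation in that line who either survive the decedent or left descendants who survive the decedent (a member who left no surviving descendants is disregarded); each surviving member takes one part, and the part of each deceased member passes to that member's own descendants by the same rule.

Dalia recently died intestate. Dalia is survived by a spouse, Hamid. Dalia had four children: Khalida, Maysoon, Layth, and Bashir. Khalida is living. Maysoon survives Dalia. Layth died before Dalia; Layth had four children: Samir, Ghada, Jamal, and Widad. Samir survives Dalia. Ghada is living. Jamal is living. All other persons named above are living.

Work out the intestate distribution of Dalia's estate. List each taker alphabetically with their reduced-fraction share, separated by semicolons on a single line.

Bashir 3/20; Ghada 3/80; Hamid 2/5; Jamal 3/80; Khalida 3/20; Maysoon 3/20; Samir 3/80; Widad 3/80

Hamid, as surviving spouse, takes 2/5.
The remaining 3/5 passes to Dalia's descendants per stirpes.
The 3/5 is divided into 4 equal shares of 3/20 among Khalida, Maysoon, Layth, Bashir.
Khalida is living and takes 3/20.
Maysoon is living and takes 3/20.
Layth predeceased; the 3/20 allotted to Layth's branch passes to Layth's issue by representation.
The 3/20 is divided into 4 equal shares of 3/80 among Samir, Ghada, Jamal, Widad.
Samir is living and takes 3/80.
Ghada is living and takes 3/80.
Jamal is living and takes 3/80.
Widad is living and takes 3/80.
Bashir is living and takes 3/20.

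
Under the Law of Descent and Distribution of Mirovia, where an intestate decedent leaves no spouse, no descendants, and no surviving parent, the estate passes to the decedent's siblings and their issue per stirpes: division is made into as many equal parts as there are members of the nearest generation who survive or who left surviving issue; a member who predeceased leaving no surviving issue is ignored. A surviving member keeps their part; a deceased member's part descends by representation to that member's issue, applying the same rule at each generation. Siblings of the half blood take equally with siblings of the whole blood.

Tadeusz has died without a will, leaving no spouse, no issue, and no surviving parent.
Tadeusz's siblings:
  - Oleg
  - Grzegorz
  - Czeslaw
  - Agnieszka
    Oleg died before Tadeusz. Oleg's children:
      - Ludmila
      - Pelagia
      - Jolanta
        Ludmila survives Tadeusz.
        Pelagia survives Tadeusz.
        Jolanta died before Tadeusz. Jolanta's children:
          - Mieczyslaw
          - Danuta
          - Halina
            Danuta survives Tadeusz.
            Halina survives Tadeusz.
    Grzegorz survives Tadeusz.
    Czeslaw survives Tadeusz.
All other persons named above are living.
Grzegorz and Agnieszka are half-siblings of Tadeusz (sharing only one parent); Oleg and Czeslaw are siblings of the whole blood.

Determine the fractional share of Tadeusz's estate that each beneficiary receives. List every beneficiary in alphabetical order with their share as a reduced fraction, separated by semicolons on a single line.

No spouse, descendants, or parent survives, so the estate passes to Tadeusz's siblings per stirpes.
Half-blood and whole-blood siblings take equally under the stated rule.
The estate is divided into 4 equal shares of 1/4 among Oleg, Grzegorz, Czeslaw, Agnieszka.
Oleg predeceased; the 1/4 allotted to Oleg's branch passes to Oleg's issue by representation.
The 1/4 is divided into 3 equal shares of 1/12 among Ludmila, Pelagia, Jolanta.
Ludmila is living and takes 1/12.
Pelagia is living and takes 1/12.
Jolanta predeceased; the 1/12 allotted to Jolanta's branch passes to Jolanta's issue by representation.
The 1/12 is divided into 3 equal shares of 1/36 among Mieczyslaw, Danuta, Halina.
Mieczyslaw is living and takes 1/36.
Danuta is living and takes 1/36.
Halina is living and takes 1/36.
Grzegorz is living and takes 1/4.
Czeslaw is living and takes 1/4.
Agnieszka is living and takes 1/4.

Agnieszka 1/4; Czeslaw 1/4; Danuta 1/36; Grzegorz 1/4; Halina 1/36; Ludmila 1/12; Mieczyslaw 1/36; Pelagia 1/12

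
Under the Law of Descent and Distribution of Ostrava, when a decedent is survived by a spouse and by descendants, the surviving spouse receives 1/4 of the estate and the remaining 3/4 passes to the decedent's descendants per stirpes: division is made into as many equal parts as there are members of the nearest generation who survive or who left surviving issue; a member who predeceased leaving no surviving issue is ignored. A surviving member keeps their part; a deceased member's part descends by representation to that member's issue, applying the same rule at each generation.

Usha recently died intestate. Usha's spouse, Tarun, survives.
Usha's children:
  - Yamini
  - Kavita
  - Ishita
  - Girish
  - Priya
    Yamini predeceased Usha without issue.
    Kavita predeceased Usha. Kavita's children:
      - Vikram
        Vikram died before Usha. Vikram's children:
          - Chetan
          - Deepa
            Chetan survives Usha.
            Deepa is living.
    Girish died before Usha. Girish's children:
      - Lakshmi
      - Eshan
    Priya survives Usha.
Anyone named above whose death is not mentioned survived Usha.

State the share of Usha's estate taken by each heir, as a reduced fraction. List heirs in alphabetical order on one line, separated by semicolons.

Tarun, as surviving spouse, takes 1/4.
The remaining 3/4 passes to Usha's descendants per stirpes.
Yamini left no surviving issue, so that branch lapses and is disregarded.
The 3/4 is divided into 4 equal shares of 3/16 among Kavita, Ishita, Girish, Priya.
Kavita predeceased; the 3/16 allotted to Kavita's branch passes to Kavita's issue by representation.
Vikram's line is the sole branch at this level, so the full 3/16 passes to Vikram's issue by representation.
The 3/16 is divided into 2 equal shares of 3/32 among Chetan, Deepa.
Chetan is living and takes 3/32.
Deepa is living and takes 3/32.
Ishita is living and takes 3/16.
Girish predeceased; the 3/16 allotted to Girish's branch passes to Girish's issue by representation.
The 3/16 is divided into 2 equal shares of 3/32 among Lakshmi, Eshan.
Lakshmi is living and takes 3/32.
Eshan is living and takes 3/32.
Priya is living and takes 3/16.

Chetan 3/32; Deepa 3/32; Eshan 3/32; Ishita 3/16; Lakshmi 3/32; Priya 3/16; Tarun 1/4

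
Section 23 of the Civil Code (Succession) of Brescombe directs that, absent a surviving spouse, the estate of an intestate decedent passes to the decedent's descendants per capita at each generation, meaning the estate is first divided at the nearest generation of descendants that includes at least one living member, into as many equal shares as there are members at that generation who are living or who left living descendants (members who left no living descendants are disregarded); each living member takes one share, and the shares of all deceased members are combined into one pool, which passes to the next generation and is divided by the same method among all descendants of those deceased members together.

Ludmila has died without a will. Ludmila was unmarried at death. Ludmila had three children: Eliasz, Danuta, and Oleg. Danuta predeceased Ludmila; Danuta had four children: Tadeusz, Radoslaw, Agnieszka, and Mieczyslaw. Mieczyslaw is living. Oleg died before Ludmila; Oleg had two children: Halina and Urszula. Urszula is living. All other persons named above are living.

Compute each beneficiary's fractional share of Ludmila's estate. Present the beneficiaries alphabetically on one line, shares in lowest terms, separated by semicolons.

Agnieszka 1/9; Eliasz 1/3; Halina 1/9; Mieczyslaw 1/9; Radoslaw 1/9; Tadeusz 1/9; Urszula 1/9

There is no surviving spouse, so the entire estate passes to Ludmila's descendants per capita at each generation.
At generation 1 (Eliasz, Danuta, Oleg) there are 3 shares of (1)/3 = 1/3 each.
Living: Eliasz — each takes 1/3.
Deceased: Danuta and Oleg. Their combined 2/3 is pooled and carried to generation 2.
At generation 2 (Tadeusz, Radoslaw, Agnieszka, Mieczyslaw, Halina, Urszula) there are 6 shares of (2/3)/6 = 1/9 each.
Living: Tadeusz, Radoslaw, Agnieszka, Mieczyslaw, Halina, and Urszula — each takes 1/9.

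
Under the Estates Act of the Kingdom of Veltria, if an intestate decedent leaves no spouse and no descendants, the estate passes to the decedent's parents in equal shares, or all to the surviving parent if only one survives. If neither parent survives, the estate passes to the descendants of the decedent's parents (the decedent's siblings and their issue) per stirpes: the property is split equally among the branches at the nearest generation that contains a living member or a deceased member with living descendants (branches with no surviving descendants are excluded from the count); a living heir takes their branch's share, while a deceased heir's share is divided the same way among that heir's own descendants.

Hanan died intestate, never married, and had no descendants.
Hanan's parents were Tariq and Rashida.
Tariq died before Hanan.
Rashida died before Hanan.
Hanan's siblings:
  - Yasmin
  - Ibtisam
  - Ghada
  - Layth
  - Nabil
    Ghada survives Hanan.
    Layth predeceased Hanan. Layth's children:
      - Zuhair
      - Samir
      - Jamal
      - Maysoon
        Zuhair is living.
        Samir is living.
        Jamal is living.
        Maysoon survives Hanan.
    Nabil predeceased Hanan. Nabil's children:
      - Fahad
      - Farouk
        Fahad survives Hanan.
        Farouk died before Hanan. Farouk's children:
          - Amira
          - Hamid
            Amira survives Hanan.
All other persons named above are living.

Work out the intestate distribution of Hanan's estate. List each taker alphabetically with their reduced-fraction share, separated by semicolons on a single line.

Neither parent survives and there are no descendants, so the estate passes to Hanan's siblings and their issue per stirpes.
The estate is divided into 5 equal shares of 1/5 among Yasmin, Ibtisam, Ghada, Layth, Nabil.
Yasmin is living and takes 1/5.
Ibtisam is living and takes 1/5.
Ghada is living and takes 1/5.
Layth predeceased; the 1/5 allotted to Layth's branch passes to Layth's issue by representation.
The 1/5 is divided into 4 equal shares of 1/20 among Zuhair, Samir, Jamal, Maysoon.
Zuhair is living and takes 1/20.
Samir is living and takes 1/20.
Jamal is living and takes 1/20.
Maysoon is living and takes 1/20.
Nabil predeceased; the 1/5 allotted to Nabil's branch passes to Nabil's issue by representation.
The 1/5 is divided into 2 equal shares of 1/10 among Fahad, Farouk.
Fahad is living and takes 1/10.
Farouk predeceased; the 1/10 allotted to Farouk's branch passes to Farouk's issue by representation.
The 1/10 is divided into 2 equal shares of 1/20 among Amira, Hamid.
Amira is living and takes 1/20.
Hamid is living and takes 1/20.

Amira 1/20; Fahad 1/10; Ghada 1/5; Hamid 1/20; Ibtisam 1/5; Jamal 1/20; Maysoon 1/20; Samir 1/20; Yasmin 1/5; Zuhair 1/20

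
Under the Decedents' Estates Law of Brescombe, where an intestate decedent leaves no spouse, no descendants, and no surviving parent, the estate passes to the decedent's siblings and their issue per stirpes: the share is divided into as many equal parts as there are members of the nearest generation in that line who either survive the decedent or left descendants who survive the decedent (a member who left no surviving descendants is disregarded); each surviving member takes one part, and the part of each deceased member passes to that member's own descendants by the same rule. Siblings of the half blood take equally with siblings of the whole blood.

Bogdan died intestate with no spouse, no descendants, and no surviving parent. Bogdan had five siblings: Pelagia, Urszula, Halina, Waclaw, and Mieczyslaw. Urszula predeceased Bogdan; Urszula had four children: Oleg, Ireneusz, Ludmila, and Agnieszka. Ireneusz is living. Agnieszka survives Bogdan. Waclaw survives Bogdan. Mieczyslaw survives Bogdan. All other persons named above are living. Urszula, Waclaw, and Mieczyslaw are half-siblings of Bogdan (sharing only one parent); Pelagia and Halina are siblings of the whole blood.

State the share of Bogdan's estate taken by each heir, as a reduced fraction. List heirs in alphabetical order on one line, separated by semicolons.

Agnieszka 1/20; Halina 1/5; Ireneusz 1/20; Ludmila 1/20; Mieczyslaw 1/5; Oleg 1/20; Pelagia 1/5; Waclaw 1/5

No spouse, descendants, or parent survives, so the estate passes to Bogdan's siblings per stirpes.
Half-blood and whole-blood siblings take equally under the stated rule.
The estate is divided into 5 equal shares of 1/5 among Pelagia, Urszula, Halina, Waclaw, Mieczyslaw.
Pelagia is living and takes 1/5.
Urszula predeceased; the 1/5 allotted to Urszula's branch passes to Urszula's issue by representation.
The 1/5 is divided into 4 equal shares of 1/20 among Oleg, Ireneusz, Ludmila, Agnieszka.
Oleg is living and takes 1/20.
Ireneusz is living and takes 1/20.
Ludmila is living and takes 1/20.
Agnieszka is living and takes 1/20.
Halina is living and takes 1/5.
Waclaw is living and takes 1/5.
Mieczyslaw is living and takes 1/5.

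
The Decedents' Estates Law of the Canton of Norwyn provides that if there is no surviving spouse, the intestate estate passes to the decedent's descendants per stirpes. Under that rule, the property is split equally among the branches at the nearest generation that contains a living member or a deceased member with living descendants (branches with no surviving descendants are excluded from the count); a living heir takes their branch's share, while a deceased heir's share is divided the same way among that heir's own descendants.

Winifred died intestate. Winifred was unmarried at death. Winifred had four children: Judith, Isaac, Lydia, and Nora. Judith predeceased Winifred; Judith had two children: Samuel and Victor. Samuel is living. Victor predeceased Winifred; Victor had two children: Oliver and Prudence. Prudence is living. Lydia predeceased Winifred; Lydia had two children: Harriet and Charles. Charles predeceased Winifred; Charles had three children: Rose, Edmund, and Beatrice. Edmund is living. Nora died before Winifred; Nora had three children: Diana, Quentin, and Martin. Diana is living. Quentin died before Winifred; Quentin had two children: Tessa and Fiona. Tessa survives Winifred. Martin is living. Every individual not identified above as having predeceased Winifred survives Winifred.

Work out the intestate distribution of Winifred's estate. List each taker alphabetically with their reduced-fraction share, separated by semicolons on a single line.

Beatrice 1/24; Diana 1/12; Edmund 1/24; Fiona 1/24; Harriet 1/8; Isaac 1/4; Martin 1/12; Oliver 1/16; Prudence 1/16; Rose 1/24; Samuel 1/8; Tessa 1/24

There is no surviving spouse, so the entire estate passes to Winifred's descendants per stirpes.
The estate is divided into 4 equal shares of 1/4 among Judith, Isaac, Lydia, Nora.
Judith predeceased; the 1/4 allotted to Judith's branch passes to Judith's issue by representation.
The 1/4 is divided into 2 equal shares of 1/8 among Samuel, Victor.
Samuel is living and takes 1/8.
Victor predeceased; the 1/8 allotted to Victor's branch passes to Victor's issue by representation.
The 1/8 is divided into 2 equal shares of 1/16 among Oliver, Prudence.
Oliver is living and takes 1/16.
Prudence is living and takes 1/16.
Isaac is living and takes 1/4.
Lydia predeceased; the 1/4 allotted to Lydia's branch passes to Lydia's issue by representation.
The 1/4 is divided into 2 equal shares of 1/8 among Harriet, Charles.
Harriet is living and takes 1/8.
Charles predeceased; the 1/8 allotted to Charles's branch passes to Charles's issue by representation.
The 1/8 is divided into 3 equal shares of 1/24 among Rose, Edmund, Beatrice.
Rose is living and takes 1/24.
Edmund is living and takes 1/24.
Beatrice is living and takes 1/24.
Nora predeceased; the 1/4 allotted to Nora's branch passes to Nora's issue by representation.
The 1/4 is divided into 3 equal shares of 1/12 among Diana, Quentin, Martin.
Diana is living and takes 1/12.
Quentin predeceased; the 1/12 allotted to Quentin's branch passes to Quentin's issue by representation.
The 1/12 is divided into 2 equal shares of 1/24 among Tessa, Fiona.
Tessa is living and takes 1/24.
Fiona is living and takes 1/24.
Martin is living and takes 1/12.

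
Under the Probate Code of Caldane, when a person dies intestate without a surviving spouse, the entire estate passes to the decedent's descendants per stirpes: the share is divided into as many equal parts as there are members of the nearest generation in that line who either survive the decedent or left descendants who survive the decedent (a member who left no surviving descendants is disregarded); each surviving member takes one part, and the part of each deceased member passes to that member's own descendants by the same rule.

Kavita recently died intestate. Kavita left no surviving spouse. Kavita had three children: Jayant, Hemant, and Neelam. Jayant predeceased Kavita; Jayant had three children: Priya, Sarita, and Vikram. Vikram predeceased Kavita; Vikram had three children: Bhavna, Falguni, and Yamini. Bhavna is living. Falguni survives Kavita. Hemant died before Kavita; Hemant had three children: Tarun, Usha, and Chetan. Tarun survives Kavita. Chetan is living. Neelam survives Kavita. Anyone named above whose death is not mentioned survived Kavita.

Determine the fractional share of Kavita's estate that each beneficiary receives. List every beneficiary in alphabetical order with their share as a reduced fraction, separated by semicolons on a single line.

There is no surviving spouse, so the entire estate passes to Kavita's descendants per stirpes.
The estate is divided into 3 equal shares of 1/3 among Jayant, Hemant, Neelam.
Jayant predeceased; the 1/3 allotted to Jayant's branch passes to Jayant's issue by representation.
The 1/3 is divided into 3 equal shares of 1/9 among Priya, Sarita, Vikram.
Priya is living and takes 1/9.
Sarita is living and takes 1/9.
Vikram predeceased; the 1/9 allotted to Vikram's branch passes to Vikram's issue by representation.
The 1/9 is divided into 3 equal shares of 1/27 among Bhavna, Falguni, Yamini.
Bhavna is living and takes 1/27.
Falguni is living and takes 1/27.
Yamini is living and takes 1/27.
Hemant predeceased; the 1/3 allotted to Hemant's branch passes to Hemant's issue by representation.
The 1/3 is divided into 3 equal shares of 1/9 among Tarun, Usha, Chetan.
Tarun is living and takes 1/9.
Usha is living and takes 1/9.
Chetan is living and takes 1/9.
Neelam is living and takes 1/3.

Bhavna 1/27; Chetan 1/9; Falguni 1/27; Neelam 1/3; Priya 1/9; Sarita 1/9; Tarun 1/9; Usha 1/9; Yamini 1/27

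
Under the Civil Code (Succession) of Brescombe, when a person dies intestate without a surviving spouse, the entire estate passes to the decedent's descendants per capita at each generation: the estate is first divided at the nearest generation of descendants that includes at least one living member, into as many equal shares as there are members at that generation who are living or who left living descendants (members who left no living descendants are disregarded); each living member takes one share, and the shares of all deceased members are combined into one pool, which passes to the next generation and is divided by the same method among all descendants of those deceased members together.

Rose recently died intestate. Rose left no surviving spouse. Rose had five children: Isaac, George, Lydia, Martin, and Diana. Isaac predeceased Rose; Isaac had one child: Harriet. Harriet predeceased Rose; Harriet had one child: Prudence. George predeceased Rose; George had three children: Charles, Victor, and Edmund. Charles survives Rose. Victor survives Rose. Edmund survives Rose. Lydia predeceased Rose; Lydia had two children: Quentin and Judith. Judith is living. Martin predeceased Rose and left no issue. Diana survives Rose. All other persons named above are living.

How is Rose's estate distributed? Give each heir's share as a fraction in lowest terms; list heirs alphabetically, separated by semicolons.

Charles 1/8; Diana 1/4; Edmund 1/8; Judith 1/8; Prudence 1/8; Quentin 1/8; Victor 1/8

There is no surviving spouse, so the entire estate passes to Rose's descendants per capita at each generation.
At generation 1 (Isaac, George, Lydia, Diana) there are 4 shares of (1)/4 = 1/4 each.
Living: Diana — each takes 1/4.
Deceased: Isaac, George, and Lydia. Their combined 3/4 is pooled and carried to generation 2.
At generation 2 (Harriet, Charles, Victor, Edmund, Quentin, Judith) there are 6 shares of (3/4)/6 = 1/8 each.
Living: Charles, Victor, Edmund, Quentin, and Judith — each takes 1/8.
Deceased: Harriet. That 1/8 share is carried to generation 3.
At generation 3 (Prudence) there are 1 shares of (1/8)/1 = 1/8 each.
Living: Prudence — each takes 1/8.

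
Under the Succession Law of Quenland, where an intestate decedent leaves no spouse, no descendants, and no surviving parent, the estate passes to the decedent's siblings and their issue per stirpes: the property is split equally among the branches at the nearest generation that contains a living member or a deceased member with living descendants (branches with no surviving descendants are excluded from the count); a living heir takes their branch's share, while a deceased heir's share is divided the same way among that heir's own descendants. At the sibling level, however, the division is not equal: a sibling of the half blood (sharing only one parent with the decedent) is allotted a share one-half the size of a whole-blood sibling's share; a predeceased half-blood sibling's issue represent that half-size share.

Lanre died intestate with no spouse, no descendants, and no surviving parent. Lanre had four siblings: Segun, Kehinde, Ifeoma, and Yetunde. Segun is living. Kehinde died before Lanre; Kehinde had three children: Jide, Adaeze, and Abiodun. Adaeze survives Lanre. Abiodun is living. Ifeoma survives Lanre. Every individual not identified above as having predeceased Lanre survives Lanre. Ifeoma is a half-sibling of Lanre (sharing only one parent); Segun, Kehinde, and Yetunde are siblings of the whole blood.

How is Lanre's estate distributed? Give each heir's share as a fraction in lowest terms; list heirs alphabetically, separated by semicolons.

Abiodun 2/21; Adaeze 2/21; Ifeoma 1/7; Jide 2/21; Segun 2/7; Yetunde 2/7

No spouse, descendants, or parent survives, so the estate passes to Lanre's siblings per stirpes.
Half-blood siblings count for one-half the weight of whole-blood siblings at the initial division.
Dividing 1 in proportion to weights (total weight 7/2): Segun (weight 1) → 2/7; Kehinde (weight 1) → 2/7; Ifeoma (weight 1/2) → 1/7; Yetunde (weight 1) → 2/7.
Segun is living and takes 2/7.
Kehinde predeceased; the 2/7 allotted to Kehinde's branch passes to Kehinde's issue by representation.
The 2/7 is divided into 3 equal shares of 2/21 among Jide, Adaeze, Abiodun.
Jide is living and takes 2/21.
Adaeze is living and takes 2/21.
Abiodun is living and takes 2/21.
Ifeoma is living and takes 1/7.
Yetunde is living and takes 2/7.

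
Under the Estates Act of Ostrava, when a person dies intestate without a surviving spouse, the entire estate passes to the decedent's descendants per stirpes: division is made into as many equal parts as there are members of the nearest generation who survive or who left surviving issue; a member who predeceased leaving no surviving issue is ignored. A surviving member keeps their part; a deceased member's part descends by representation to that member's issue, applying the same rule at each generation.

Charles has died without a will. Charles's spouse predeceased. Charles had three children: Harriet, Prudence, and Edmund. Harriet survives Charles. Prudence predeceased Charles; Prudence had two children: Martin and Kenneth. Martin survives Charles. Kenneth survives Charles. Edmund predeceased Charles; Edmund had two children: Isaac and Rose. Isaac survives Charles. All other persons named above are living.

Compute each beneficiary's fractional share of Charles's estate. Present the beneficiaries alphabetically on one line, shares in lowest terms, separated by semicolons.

There is no surviving spouse, so the entire estate passes to Charles's descendants per stirpes.
The estate is divided into 3 equal shares of 1/3 among Harriet, Prudence, Edmund.
Harriet is living and takes 1/3.
Prudence predeceased; the 1/3 allotted to Prudence's branch passes to Prudence's issue by representation.
The 1/3 is divided into 2 equal shares of 1/6 among Martin, Kenneth.
Martin is living and takes 1/6.
Kenneth is living and takes 1/6.
Edmund predeceased; the 1/3 allotted to Edmund's branch passes to Edmund's issue by representation.
The 1/3 is divided into 2 equal shares of 1/6 among Isaac, Rose.
Isaac is living and takes 1/6.
Rose is living and takes 1/6.

Harriet 1/3; Isaac 1/6; Kenneth 1/6; Martin 1/6; Rose 1/6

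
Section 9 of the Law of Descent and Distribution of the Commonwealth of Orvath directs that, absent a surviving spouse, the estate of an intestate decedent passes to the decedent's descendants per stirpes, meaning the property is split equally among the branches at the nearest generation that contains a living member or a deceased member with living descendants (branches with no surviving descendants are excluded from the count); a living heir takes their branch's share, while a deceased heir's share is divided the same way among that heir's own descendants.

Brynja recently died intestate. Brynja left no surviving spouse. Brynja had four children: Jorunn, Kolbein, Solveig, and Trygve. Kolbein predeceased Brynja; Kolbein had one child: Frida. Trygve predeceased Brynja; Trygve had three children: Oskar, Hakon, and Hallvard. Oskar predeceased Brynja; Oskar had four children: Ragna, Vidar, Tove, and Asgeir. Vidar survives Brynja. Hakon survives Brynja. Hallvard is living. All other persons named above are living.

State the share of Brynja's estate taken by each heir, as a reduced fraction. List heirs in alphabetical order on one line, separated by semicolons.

There is no surviving spouse, so the entire estate passes to Brynja's descendants per stirpes.
The estate is divided into 4 equal shares of 1/4 among Jorunn, Kolbein, Solveig, Trygve.
Jorunn is living and takes 1/4.
Kolbein predeceased; the 1/4 allotted to Kolbein's branch passes to Kolbein's issue by representation.
Frida is the sole taker at this level and receives the full 1/4.
Solveig is living and takes 1/4.
Trygve predeceased; the 1/4 allotted to Trygve's branch passes to Trygve's issue by representation.
The 1/4 is divided into 3 equal shares of 1/12 among Oskar, Hakon, Hallvard.
Oskar predeceased; the 1/12 allotted to Oskar's branch passes to Oskar's issue by representation.
The 1/12 is divided into 4 equal shares of 1/48 among Ragna, Vidar, Tove, Asgeir.
Ragna is living and takes 1/48.
Vidar is living and takes 1/48.
Tove is living and takes 1/48.
Asgeir is living and takes 1/48.
Hakon is living and takes 1/12.
Hallvard is living and takes 1/12.

Asgeir 1/48; Frida 1/4; Hakon 1/12; Hallvard 1/12; Jorunn 1/4; Ragna 1/48; Solveig 1/4; Tove 1/48; Vidar 1/48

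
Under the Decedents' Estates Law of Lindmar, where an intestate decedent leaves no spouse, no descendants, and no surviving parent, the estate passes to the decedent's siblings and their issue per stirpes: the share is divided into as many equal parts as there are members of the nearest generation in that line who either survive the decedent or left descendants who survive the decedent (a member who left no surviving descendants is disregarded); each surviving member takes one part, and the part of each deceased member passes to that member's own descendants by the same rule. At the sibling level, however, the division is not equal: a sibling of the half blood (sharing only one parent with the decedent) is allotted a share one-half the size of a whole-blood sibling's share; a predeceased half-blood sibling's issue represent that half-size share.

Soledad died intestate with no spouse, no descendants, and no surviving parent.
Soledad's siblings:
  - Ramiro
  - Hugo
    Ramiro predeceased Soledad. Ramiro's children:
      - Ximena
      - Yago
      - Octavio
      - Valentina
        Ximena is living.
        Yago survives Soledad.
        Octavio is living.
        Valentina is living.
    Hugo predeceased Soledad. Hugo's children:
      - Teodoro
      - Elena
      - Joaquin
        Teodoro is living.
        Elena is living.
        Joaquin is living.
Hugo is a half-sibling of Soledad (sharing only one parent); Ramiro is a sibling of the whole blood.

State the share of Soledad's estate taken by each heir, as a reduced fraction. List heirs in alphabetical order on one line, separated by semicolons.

Elena 1/9; Joaquin 1/9; Octavio 1/6; Teodoro 1/9; Valentina 1/6; Ximena 1/6; Yago 1/6

No spouse, descendants, or parent survives, so the estate passes to Soledad's siblings per stirpes.
Half-blood siblings count for one-half the weight of whole-blood siblings at the initial division.
Dividing 1 in proportion to weights (total weight 3/2): Ramiro (weight 1) → 2/3; Hugo (weight 1/2) → 1/3.
Ramiro predeceased; the 2/3 allotted to Ramiro's branch passes to Ramiro's issue by representation.
The 2/3 is divided into 4 equal shares of 1/6 among Ximena, Yago, Octavio, Valentina.
Ximena is living and takes 1/6.
Yago is living and takes 1/6.
Octavio is living and takes 1/6.
Valentina is living and takes 1/6.
Hugo predeceased; the 1/3 allotted to Hugo's branch passes to Hugo's issue by representation.
The 1/3 is divided into 3 equal shares of 1/9 among Teodoro, Elena, Joaquin.
Teodoro is living and takes 1/9.
Elena is living and takes 1/9.
Joaquin is living and takes 1/9.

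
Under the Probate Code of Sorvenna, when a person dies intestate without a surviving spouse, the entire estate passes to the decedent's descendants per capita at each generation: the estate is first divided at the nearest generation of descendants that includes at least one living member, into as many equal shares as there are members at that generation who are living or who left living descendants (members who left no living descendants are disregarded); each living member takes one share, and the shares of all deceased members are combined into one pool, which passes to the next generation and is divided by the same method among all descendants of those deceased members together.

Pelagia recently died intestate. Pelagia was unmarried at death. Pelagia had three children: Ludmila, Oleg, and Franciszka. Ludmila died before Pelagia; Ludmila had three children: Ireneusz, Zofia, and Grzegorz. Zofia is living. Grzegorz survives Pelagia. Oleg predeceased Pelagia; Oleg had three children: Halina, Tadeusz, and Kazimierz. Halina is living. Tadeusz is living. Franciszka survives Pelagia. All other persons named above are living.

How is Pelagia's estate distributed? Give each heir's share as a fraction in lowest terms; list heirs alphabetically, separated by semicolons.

There is no surviving spouse, so the entire estate passes to Pelagia's descendants per capita at each generation.
At generation 1 (Ludmila, Oleg, Franciszka) there are 3 shares of (1)/3 = 1/3 each.
Living: Franciszka — each takes 1/3.
Deceased: Ludmila and Oleg. Their combined 2/3 is pooled and carried to generation 2.
At generation 2 (Ireneusz, Zofia, Grzegorz, Halina, Tadeusz, Kazimierz) there are 6 shares of (2/3)/6 = 1/9 each.
Living: Ireneusz, Zofia, Grzegorz, Halina, Tadeusz, and Kazimierz — each takes 1/9.

Franciszka 1/3; Grzegorz 1/9; Halina 1/9; Ireneusz 1/9; Kazimierz 1/9; Tadeusz 1/9; Zofia 1/9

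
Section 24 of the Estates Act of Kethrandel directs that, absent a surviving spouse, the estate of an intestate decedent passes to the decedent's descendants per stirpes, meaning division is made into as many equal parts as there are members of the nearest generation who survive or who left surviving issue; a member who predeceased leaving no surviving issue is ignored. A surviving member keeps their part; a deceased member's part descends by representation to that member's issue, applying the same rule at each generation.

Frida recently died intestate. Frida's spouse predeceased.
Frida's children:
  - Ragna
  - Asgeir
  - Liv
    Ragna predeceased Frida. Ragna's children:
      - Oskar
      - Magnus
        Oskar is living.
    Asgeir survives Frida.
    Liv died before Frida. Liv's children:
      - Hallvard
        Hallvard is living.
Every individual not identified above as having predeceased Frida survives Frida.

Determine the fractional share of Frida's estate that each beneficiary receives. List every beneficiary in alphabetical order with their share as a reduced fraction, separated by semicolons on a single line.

There is no surviving spouse, so the entire estate passes to Frida's descendants per stirpes.
The estate is divided into 3 equal shares of 1/3 among Ragna, Asgeir, Liv.
Ragna predeceased; the 1/3 allotted to Ragna's branch passes to Ragna's issue by representation.
The 1/3 is divided into 2 equal shares of 1/6 among Oskar, Magnus.
Oskar is living and takes 1/6.
Magnus is living and takes 1/6.
Asgeir is living and takes 1/3.
Liv predeceased; the 1/3 allotted to Liv's branch passes to Liv's issue by representation.
Hallvard is the sole taker at this level and receives the full 1/3.

Asgeir 1/3; Hallvard 1/3; Magnus 1/6; Oskar 1/6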